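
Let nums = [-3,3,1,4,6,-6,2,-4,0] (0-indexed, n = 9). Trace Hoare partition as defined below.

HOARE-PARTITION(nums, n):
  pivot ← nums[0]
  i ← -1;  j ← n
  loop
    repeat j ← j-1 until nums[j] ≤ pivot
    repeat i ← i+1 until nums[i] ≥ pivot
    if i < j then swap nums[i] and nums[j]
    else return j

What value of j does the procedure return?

1

pivot=-3
j stops at 7 (-4), i stops at 0 (-3); swap ⇒ [-4,3,1,4,6,-6,2,-3,0]
j stops at 5 (-6), i stops at 1 (3); swap ⇒ [-4,-6,1,4,6,3,2,-3,0]
j stops at 1, i stops at 2; i≥j ⇒ return 1. nums=[-4,-6,1,4,6,3,2,-3,0]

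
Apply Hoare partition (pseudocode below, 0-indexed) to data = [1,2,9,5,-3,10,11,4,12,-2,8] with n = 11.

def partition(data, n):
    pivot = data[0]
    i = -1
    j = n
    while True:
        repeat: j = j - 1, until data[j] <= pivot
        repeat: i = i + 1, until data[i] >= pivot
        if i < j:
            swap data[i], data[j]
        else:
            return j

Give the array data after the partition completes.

[-2,-3,9,5,2,10,11,4,12,1,8]

pivot=1
j stops at 9 (-2), i stops at 0 (1); swap ⇒ [-2,2,9,5,-3,10,11,4,12,1,8]
j stops at 4 (-3), i stops at 1 (2); swap ⇒ [-2,-3,9,5,2,10,11,4,12,1,8]
j stops at 1, i stops at 2; i≥j ⇒ return 1. data=[-2,-3,9,5,2,10,11,4,12,1,8]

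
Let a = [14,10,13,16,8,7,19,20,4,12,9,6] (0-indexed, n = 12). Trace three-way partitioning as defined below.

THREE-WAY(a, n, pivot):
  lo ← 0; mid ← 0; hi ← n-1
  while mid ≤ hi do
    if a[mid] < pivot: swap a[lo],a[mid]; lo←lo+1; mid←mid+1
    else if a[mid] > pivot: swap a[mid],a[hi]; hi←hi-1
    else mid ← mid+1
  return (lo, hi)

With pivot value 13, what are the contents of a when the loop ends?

lo=0 mid=0 hi=11
14>13: swap(0,11), hi=10 ⇒ [6,10,13,16,8,7,19,20,4,12,9,14]
6<13: swap(0,0), lo=1 mid=1 ⇒ [6,10,13,16,8,7,19,20,4,12,9,14]
10<13: swap(1,1), lo=2 mid=2 ⇒ [6,10,13,16,8,7,19,20,4,12,9,14]
13=13: mid=3
16>13: swap(3,10), hi=9 ⇒ [6,10,13,9,8,7,19,20,4,12,16,14]
9<13: swap(2,3), lo=3 mid=4 ⇒ [6,10,9,13,8,7,19,20,4,12,16,14]
8<13: swap(3,4), lo=4 mid=5 ⇒ [6,10,9,8,13,7,19,20,4,12,16,14]
7<13: swap(4,5), lo=5 mid=6 ⇒ [6,10,9,8,7,13,19,20,4,12,16,14]
19>13: swap(6,9), hi=8 ⇒ [6,10,9,8,7,13,12,20,4,19,16,14]
12<13: swap(5,6), lo=6 mid=7 ⇒ [6,10,9,8,7,12,13,20,4,19,16,14]
20>13: swap(7,8), hi=7 ⇒ [6,10,9,8,7,12,13,4,20,19,16,14]
4<13: swap(6,7), lo=7 mid=8 ⇒ [6,10,9,8,7,12,4,13,20,19,16,14]
done. lo=7 hi=7; a=[6,10,9,8,7,12,4,13,20,19,16,14]

[6,10,9,8,7,12,4,13,20,19,16,14]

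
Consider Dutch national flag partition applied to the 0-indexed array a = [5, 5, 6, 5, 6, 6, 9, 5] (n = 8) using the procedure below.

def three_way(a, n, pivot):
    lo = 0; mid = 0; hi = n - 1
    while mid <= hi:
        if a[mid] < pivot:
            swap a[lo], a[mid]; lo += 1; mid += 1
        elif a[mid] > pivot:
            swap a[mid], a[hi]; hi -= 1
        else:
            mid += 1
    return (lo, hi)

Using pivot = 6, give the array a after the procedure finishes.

pivot = 6; lo=0, mid=0, hi=7
a[mid]=5<6: swap a[0],a[0]; lo=1,mid=1 → [5, 5, 6, 5, 6, 6, 9, 5]
a[mid]=5<6: swap a[1],a[1]; lo=2,mid=2 → [5, 5, 6, 5, 6, 6, 9, 5]
a[mid]=6=6: mid=3
a[mid]=5<6: swap a[2],a[3]; lo=3,mid=4 → [5, 5, 5, 6, 6, 6, 9, 5]
a[mid]=6=6: mid=5
a[mid]=6=6: mid=6
a[mid]=9>6: swap a[6],a[7]; hi=6 → [5, 5, 5, 6, 6, 6, 5, 9]
a[mid]=5<6: swap a[3],a[6]; lo=4,mid=7 → [5, 5, 5, 5, 6, 6, 6, 9]
end: lo=4, hi=6; a = [5, 5, 5, 5, 6, 6, 6, 9]

[5, 5, 5, 5, 6, 6, 6, 9]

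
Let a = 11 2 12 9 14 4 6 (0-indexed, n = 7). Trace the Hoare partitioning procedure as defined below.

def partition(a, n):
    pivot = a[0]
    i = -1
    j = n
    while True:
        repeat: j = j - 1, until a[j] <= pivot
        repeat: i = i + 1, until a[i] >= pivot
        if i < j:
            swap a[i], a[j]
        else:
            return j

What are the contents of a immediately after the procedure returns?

pivot=11
j stops at 6 (6), i stops at 0 (11); swap ⇒ 6 2 12 9 14 4 11
j stops at 5 (4), i stops at 2 (12); swap ⇒ 6 2 4 9 14 12 11
j stops at 3, i stops at 4; i≥j ⇒ return 3. a=6 2 4 9 14 12 11

6 2 4 9 14 12 11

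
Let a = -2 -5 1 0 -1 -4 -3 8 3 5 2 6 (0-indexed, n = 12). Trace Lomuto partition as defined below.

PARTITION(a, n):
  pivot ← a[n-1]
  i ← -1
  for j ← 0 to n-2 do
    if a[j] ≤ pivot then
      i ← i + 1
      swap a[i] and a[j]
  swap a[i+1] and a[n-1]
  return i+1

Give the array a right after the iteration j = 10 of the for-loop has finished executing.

pivot=6, i=-1
j=0: -2≤6, i=0, swap(0,0) ⇒ -2 -5 1 0 -1 -4 -3 8 3 5 2 6
j=1: -5≤6, i=1, swap(1,1) ⇒ -2 -5 1 0 -1 -4 -3 8 3 5 2 6
j=2: 1≤6, i=2, swap(2,2) ⇒ -2 -5 1 0 -1 -4 -3 8 3 5 2 6
j=3: 0≤6, i=3, swap(3,3) ⇒ -2 -5 1 0 -1 -4 -3 8 3 5 2 6
j=4: -1≤6, i=4, swap(4,4) ⇒ -2 -5 1 0 -1 -4 -3 8 3 5 2 6
j=5: -4≤6, i=5, swap(5,5) ⇒ -2 -5 1 0 -1 -4 -3 8 3 5 2 6
j=6: -3≤6, i=6, swap(6,6) ⇒ -2 -5 1 0 -1 -4 -3 8 3 5 2 6
j=7: 8>6, skip
j=8: 3≤6, i=7, swap(7,8) ⇒ -2 -5 1 0 -1 -4 -3 3 8 5 2 6
j=9: 5≤6, i=8, swap(8,9) ⇒ -2 -5 1 0 -1 -4 -3 3 5 8 2 6
j=10: 2≤6, i=9, swap(9,10) ⇒ -2 -5 1 0 -1 -4 -3 3 5 2 8 6
(after j=10) a = -2 -5 1 0 -1 -4 -3 3 5 2 8 6

-2 -5 1 0 -1 -4 -3 3 5 2 8 6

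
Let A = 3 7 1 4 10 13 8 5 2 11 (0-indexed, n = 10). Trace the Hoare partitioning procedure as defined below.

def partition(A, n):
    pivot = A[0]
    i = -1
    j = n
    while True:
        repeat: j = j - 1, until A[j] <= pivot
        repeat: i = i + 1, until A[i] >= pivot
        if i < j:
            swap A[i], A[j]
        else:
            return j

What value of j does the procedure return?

pivot = A[0] = 3; i = -1, j = 10
j→8 (A[8]=2≤3), i→0 (A[0]=3≥3); i<j, swap → 2 7 1 4 10 13 8 5 3 11
j→2 (A[2]=1≤3), i→1 (A[1]=7≥3); i<j, swap → 2 1 7 4 10 13 8 5 3 11
j→1, i→2; i≥j, return j=1. A = 2 1 7 4 10 13 8 5 3 11

1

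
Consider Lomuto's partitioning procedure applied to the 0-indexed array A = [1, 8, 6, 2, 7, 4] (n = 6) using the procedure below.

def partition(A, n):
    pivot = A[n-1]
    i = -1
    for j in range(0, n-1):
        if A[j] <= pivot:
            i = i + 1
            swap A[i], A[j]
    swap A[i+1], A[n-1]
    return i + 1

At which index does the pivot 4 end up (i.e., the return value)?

pivot = A[5] = 4; i = -1
j=0: A[0]=1 ≤ 4 → i=0, swap A[0],A[0] (no change) → [1, 8, 6, 2, 7, 4]
j=1: A[1]=8 > 4 → no swap
j=2: A[2]=6 > 4 → no swap
j=3: A[3]=2 ≤ 4 → i=1, swap A[1],A[3] → [1, 2, 6, 8, 7, 4]
j=4: A[4]=7 > 4 → no swap
final swap A[2],A[5] → [1, 2, 4, 8, 7, 6]; return 2

2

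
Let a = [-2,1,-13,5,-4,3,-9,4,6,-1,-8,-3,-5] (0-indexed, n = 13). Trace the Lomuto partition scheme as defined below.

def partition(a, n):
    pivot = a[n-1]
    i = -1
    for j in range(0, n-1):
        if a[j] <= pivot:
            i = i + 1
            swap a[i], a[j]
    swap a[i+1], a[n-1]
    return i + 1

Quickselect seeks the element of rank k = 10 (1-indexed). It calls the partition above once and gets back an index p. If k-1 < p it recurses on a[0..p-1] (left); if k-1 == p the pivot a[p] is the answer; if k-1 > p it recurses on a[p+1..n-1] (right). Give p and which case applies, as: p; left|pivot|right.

pivot = a[12] = -5; i = -1
j=0: a[0]=-2 > -5 → no swap
j=1: a[1]=1 > -5 → no swap
j=2: a[2]=-13 ≤ -5 → i=0, swap a[0],a[2] → [-13,1,-2,5,-4,3,-9,4,6,-1,-8,-3,-5]
j=3: a[3]=5 > -5 → no swap
j=4: a[4]=-4 > -5 → no swap
j=5: a[5]=3 > -5 → no swap
j=6: a[6]=-9 ≤ -5 → i=1, swap a[1],a[6] → [-13,-9,-2,5,-4,3,1,4,6,-1,-8,-3,-5]
j=7: a[7]=4 > -5 → no swap
j=8: a[8]=6 > -5 → no swap
j=9: a[9]=-1 > -5 → no swap
j=10: a[10]=-8 ≤ -5 → i=2, swap a[2],a[10] → [-13,-9,-8,5,-4,3,1,4,6,-1,-2,-3,-5]
j=11: a[11]=-3 > -5 → no swap
final swap a[3],a[12] → [-13,-9,-8,-5,-4,3,1,4,6,-1,-2,-3,5]; return 3
p = 3; k-1 = 9 > 3 ⇒ right

3; right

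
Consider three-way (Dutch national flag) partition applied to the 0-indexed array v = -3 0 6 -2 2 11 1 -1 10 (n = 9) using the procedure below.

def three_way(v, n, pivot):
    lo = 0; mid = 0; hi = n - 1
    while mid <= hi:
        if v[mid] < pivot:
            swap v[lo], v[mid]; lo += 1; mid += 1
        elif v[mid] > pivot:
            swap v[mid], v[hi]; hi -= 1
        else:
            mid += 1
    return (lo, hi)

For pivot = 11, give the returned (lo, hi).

(8, 8)

pivot = 11; lo=0, mid=0, hi=8
v[mid]=-3<11: swap v[0],v[0]; lo=1,mid=1 → -3 0 6 -2 2 11 1 -1 10
v[mid]=0<11: swap v[1],v[1]; lo=2,mid=2 → -3 0 6 -2 2 11 1 -1 10
v[mid]=6<11: swap v[2],v[2]; lo=3,mid=3 → -3 0 6 -2 2 11 1 -1 10
v[mid]=-2<11: swap v[3],v[3]; lo=4,mid=4 → -3 0 6 -2 2 11 1 -1 10
v[mid]=2<11: swap v[4],v[4]; lo=5,mid=5 → -3 0 6 -2 2 11 1 -1 10
v[mid]=11=11: mid=6
v[mid]=1<11: swap v[5],v[6]; lo=6,mid=7 → -3 0 6 -2 2 1 11 -1 10
v[mid]=-1<11: swap v[6],v[7]; lo=7,mid=8 → -3 0 6 -2 2 1 -1 11 10
v[mid]=10<11: swap v[7],v[8]; lo=8,mid=9 → -3 0 6 -2 2 1 -1 10 11
end: lo=8, hi=8; v = -3 0 6 -2 2 1 -1 10 11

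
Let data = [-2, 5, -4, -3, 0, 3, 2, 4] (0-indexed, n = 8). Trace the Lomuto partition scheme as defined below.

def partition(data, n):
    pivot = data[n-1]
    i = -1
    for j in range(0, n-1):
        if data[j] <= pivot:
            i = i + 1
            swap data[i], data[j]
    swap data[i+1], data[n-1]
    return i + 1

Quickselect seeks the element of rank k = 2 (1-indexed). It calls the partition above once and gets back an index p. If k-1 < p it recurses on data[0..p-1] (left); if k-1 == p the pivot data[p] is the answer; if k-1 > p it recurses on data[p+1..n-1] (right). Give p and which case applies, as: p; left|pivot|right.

6; left

pivot=4, i=-1
j=0: -2≤4, i=0, swap(0,0) ⇒ [-2, 5, -4, -3, 0, 3, 2, 4]
j=1: 5>4, skip
j=2: -4≤4, i=1, swap(1,2) ⇒ [-2, -4, 5, -3, 0, 3, 2, 4]
j=3: -3≤4, i=2, swap(2,3) ⇒ [-2, -4, -3, 5, 0, 3, 2, 4]
j=4: 0≤4, i=3, swap(3,4) ⇒ [-2, -4, -3, 0, 5, 3, 2, 4]
j=5: 3≤4, i=4, swap(4,5) ⇒ [-2, -4, -3, 0, 3, 5, 2, 4]
j=6: 2≤4, i=5, swap(5,6) ⇒ [-2, -4, -3, 0, 3, 2, 5, 4]
swap(6,7) ⇒ [-2, -4, -3, 0, 3, 2, 4, 5]; return 6
p = 6; k-1 = 1 < 6 ⇒ left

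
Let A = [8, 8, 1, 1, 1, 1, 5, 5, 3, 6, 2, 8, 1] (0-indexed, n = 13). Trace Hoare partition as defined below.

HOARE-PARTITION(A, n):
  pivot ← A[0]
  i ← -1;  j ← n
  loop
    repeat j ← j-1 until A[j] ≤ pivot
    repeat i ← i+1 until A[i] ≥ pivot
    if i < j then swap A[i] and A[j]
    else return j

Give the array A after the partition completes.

pivot = A[0] = 8; i = -1, j = 13
j→12 (A[12]=1≤8), i→0 (A[0]=8≥8); i<j, swap → [1, 8, 1, 1, 1, 1, 5, 5, 3, 6, 2, 8, 8]
j→11 (A[11]=8≤8), i→1 (A[1]=8≥8); i<j, swap → [1, 8, 1, 1, 1, 1, 5, 5, 3, 6, 2, 8, 8]
j→10, i→11; i≥j, return j=10. A = [1, 8, 1, 1, 1, 1, 5, 5, 3, 6, 2, 8, 8]

[1, 8, 1, 1, 1, 1, 5, 5, 3, 6, 2, 8, 8]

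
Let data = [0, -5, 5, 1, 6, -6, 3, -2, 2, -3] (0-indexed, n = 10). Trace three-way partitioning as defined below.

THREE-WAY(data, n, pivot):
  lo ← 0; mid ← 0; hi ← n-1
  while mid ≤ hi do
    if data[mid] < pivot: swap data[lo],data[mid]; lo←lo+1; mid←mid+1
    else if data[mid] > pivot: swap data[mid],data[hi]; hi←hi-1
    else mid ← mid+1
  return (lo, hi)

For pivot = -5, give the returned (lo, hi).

pivot = -5; lo=0, mid=0, hi=9
data[mid]=0>-5: swap data[0],data[9]; hi=8 → [-3, -5, 5, 1, 6, -6, 3, -2, 2, 0]
data[mid]=-3>-5: swap data[0],data[8]; hi=7 → [2, -5, 5, 1, 6, -6, 3, -2, -3, 0]
data[mid]=2>-5: swap data[0],data[7]; hi=6 → [-2, -5, 5, 1, 6, -6, 3, 2, -3, 0]
data[mid]=-2>-5: swap data[0],data[6]; hi=5 → [3, -5, 5, 1, 6, -6, -2, 2, -3, 0]
data[mid]=3>-5: swap data[0],data[5]; hi=4 → [-6, -5, 5, 1, 6, 3, -2, 2, -3, 0]
data[mid]=-6<-5: swap data[0],data[0]; lo=1,mid=1 → [-6, -5, 5, 1, 6, 3, -2, 2, -3, 0]
data[mid]=-5=-5: mid=2
data[mid]=5>-5: swap data[2],data[4]; hi=3 → [-6, -5, 6, 1, 5, 3, -2, 2, -3, 0]
data[mid]=6>-5: swap data[2],data[3]; hi=2 → [-6, -5, 1, 6, 5, 3, -2, 2, -3, 0]
data[mid]=1>-5: swap data[2],data[2]; hi=1 → [-6, -5, 1, 6, 5, 3, -2, 2, -3, 0]
end: lo=1, hi=1; data = [-6, -5, 1, 6, 5, 3, -2, 2, -3, 0]

(1, 1)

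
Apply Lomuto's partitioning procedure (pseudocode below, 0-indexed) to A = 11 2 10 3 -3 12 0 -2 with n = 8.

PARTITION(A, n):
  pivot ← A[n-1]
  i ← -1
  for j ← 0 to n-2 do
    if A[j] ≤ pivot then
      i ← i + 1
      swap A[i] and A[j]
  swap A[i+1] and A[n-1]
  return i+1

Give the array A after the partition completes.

pivot=-2, i=-1
j=0: 11>-2, skip
j=1: 2>-2, skip
j=2: 10>-2, skip
j=3: 3>-2, skip
j=4: -3≤-2, i=0, swap(0,4) ⇒ -3 2 10 3 11 12 0 -2
j=5: 12>-2, skip
j=6: 0>-2, skip
swap(1,7) ⇒ -3 -2 10 3 11 12 0 2; return 1

-3 -2 10 3 11 12 0 2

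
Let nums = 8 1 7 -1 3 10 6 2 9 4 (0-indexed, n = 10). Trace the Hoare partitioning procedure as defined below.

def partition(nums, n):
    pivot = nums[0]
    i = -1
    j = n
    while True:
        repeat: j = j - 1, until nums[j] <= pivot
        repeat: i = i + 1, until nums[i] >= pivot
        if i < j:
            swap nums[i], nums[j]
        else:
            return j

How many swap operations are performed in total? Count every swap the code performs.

pivot=8
j stops at 9 (4), i stops at 0 (8); swap ⇒ 4 1 7 -1 3 10 6 2 9 8
j stops at 7 (2), i stops at 5 (10); swap ⇒ 4 1 7 -1 3 2 6 10 9 8
j stops at 6, i stops at 7; i≥j ⇒ return 6. nums=4 1 7 -1 3 2 6 10 9 8

2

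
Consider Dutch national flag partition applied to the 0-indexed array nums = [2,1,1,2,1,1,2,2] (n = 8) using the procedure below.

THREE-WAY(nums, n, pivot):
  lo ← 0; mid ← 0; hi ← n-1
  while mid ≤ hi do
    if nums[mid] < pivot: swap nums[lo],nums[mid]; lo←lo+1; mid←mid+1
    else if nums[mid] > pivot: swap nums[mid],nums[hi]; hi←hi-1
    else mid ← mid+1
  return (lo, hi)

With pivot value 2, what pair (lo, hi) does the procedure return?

lo=0 mid=0 hi=7
2=2: mid=1
1<2: swap(0,1), lo=1 mid=2 ⇒ [1,2,1,2,1,1,2,2]
1<2: swap(1,2), lo=2 mid=3 ⇒ [1,1,2,2,1,1,2,2]
2=2: mid=4
1<2: swap(2,4), lo=3 mid=5 ⇒ [1,1,1,2,2,1,2,2]
1<2: swap(3,5), lo=4 mid=6 ⇒ [1,1,1,1,2,2,2,2]
2=2: mid=7
2=2: mid=8
done. lo=4 hi=7; nums=[1,1,1,1,2,2,2,2]

(4, 7)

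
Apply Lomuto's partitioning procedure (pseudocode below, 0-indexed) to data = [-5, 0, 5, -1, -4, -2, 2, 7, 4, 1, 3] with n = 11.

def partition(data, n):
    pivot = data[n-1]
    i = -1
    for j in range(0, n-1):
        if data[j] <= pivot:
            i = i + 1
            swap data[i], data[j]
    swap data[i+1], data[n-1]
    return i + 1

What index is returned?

pivot = data[10] = 3; i = -1
j=0: data[0]=-5 ≤ 3 → i=0, swap data[0],data[0] (no change) → [-5, 0, 5, -1, -4, -2, 2, 7, 4, 1, 3]
j=1: data[1]=0 ≤ 3 → i=1, swap data[1],data[1] (no change) → [-5, 0, 5, -1, -4, -2, 2, 7, 4, 1, 3]
j=2: data[2]=5 > 3 → no swap
j=3: data[3]=-1 ≤ 3 → i=2, swap data[2],data[3] → [-5, 0, -1, 5, -4, -2, 2, 7, 4, 1, 3]
j=4: data[4]=-4 ≤ 3 → i=3, swap data[3],data[4] → [-5, 0, -1, -4, 5, -2, 2, 7, 4, 1, 3]
j=5: data[5]=-2 ≤ 3 → i=4, swap data[4],data[5] → [-5, 0, -1, -4, -2, 5, 2, 7, 4, 1, 3]
j=6: data[6]=2 ≤ 3 → i=5, swap data[5],data[6] → [-5, 0, -1, -4, -2, 2, 5, 7, 4, 1, 3]
j=7: data[7]=7 > 3 → no swap
j=8: data[8]=4 > 3 → no swap
j=9: data[9]=1 ≤ 3 → i=6, swap data[6],data[9] → [-5, 0, -1, -4, -2, 2, 1, 7, 4, 5, 3]
final swap data[7],data[10] → [-5, 0, -1, -4, -2, 2, 1, 3, 4, 5, 7]; return 7

7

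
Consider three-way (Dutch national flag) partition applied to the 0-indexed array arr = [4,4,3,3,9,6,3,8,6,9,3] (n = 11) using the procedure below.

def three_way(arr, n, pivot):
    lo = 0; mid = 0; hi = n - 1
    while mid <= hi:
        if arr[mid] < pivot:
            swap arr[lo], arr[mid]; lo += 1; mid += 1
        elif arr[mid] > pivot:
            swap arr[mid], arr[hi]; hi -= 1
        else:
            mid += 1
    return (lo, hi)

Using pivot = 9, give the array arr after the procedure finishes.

[4,4,3,3,6,3,8,6,3,9,9]

pivot = 9; lo=0, mid=0, hi=10
arr[mid]=4<9: swap arr[0],arr[0]; lo=1,mid=1 → [4,4,3,3,9,6,3,8,6,9,3]
arr[mid]=4<9: swap arr[1],arr[1]; lo=2,mid=2 → [4,4,3,3,9,6,3,8,6,9,3]
arr[mid]=3<9: swap arr[2],arr[2]; lo=3,mid=3 → [4,4,3,3,9,6,3,8,6,9,3]
arr[mid]=3<9: swap arr[3],arr[3]; lo=4,mid=4 → [4,4,3,3,9,6,3,8,6,9,3]
arr[mid]=9=9: mid=5
arr[mid]=6<9: swap arr[4],arr[5]; lo=5,mid=6 → [4,4,3,3,6,9,3,8,6,9,3]
arr[mid]=3<9: swap arr[5],arr[6]; lo=6,mid=7 → [4,4,3,3,6,3,9,8,6,9,3]
arr[mid]=8<9: swap arr[6],arr[7]; lo=7,mid=8 → [4,4,3,3,6,3,8,9,6,9,3]
arr[mid]=6<9: swap arr[7],arr[8]; lo=8,mid=9 → [4,4,3,3,6,3,8,6,9,9,3]
arr[mid]=9=9: mid=10
arr[mid]=3<9: swap arr[8],arr[10]; lo=9,mid=11 → [4,4,3,3,6,3,8,6,3,9,9]
end: lo=9, hi=10; arr = [4,4,3,3,6,3,8,6,3,9,9]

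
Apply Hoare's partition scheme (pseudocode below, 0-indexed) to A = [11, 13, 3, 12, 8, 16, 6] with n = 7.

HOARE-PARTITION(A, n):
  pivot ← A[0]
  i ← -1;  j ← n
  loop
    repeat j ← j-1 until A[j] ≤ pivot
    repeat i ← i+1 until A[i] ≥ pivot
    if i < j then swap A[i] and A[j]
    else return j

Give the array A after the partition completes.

pivot=11
j stops at 6 (6), i stops at 0 (11); swap ⇒ [6, 13, 3, 12, 8, 16, 11]
j stops at 4 (8), i stops at 1 (13); swap ⇒ [6, 8, 3, 12, 13, 16, 11]
j stops at 2, i stops at 3; i≥j ⇒ return 2. A=[6, 8, 3, 12, 13, 16, 11]

[6, 8, 3, 12, 13, 16, 11]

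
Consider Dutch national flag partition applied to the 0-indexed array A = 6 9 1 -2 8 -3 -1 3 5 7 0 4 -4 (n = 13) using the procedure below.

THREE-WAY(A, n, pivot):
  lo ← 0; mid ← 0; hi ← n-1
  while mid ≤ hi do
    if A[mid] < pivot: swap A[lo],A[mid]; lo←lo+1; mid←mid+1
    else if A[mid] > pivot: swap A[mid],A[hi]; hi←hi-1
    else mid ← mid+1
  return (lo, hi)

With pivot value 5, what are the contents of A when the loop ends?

pivot = 5; lo=0, mid=0, hi=12
A[mid]=6>5: swap A[0],A[12]; hi=11 → -4 9 1 -2 8 -3 -1 3 5 7 0 4 6
A[mid]=-4<5: swap A[0],A[0]; lo=1,mid=1 → -4 9 1 -2 8 -3 -1 3 5 7 0 4 6
A[mid]=9>5: swap A[1],A[11]; hi=10 → -4 4 1 -2 8 -3 -1 3 5 7 0 9 6
A[mid]=4<5: swap A[1],A[1]; lo=2,mid=2 → -4 4 1 -2 8 -3 -1 3 5 7 0 9 6
A[mid]=1<5: swap A[2],A[2]; lo=3,mid=3 → -4 4 1 -2 8 -3 -1 3 5 7 0 9 6
A[mid]=-2<5: swap A[3],A[3]; lo=4,mid=4 → -4 4 1 -2 8 -3 -1 3 5 7 0 9 6
A[mid]=8>5: swap A[4],A[10]; hi=9 → -4 4 1 -2 0 -3 -1 3 5 7 8 9 6
A[mid]=0<5: swap A[4],A[4]; lo=5,mid=5 → -4 4 1 -2 0 -3 -1 3 5 7 8 9 6
A[mid]=-3<5: swap A[5],A[5]; lo=6,mid=6 → -4 4 1 -2 0 -3 -1 3 5 7 8 9 6
A[mid]=-1<5: swap A[6],A[6]; lo=7,mid=7 → -4 4 1 -2 0 -3 -1 3 5 7 8 9 6
A[mid]=3<5: swap A[7],A[7]; lo=8,mid=8 → -4 4 1 -2 0 -3 -1 3 5 7 8 9 6
A[mid]=5=5: mid=9
A[mid]=7>5: swap A[9],A[9]; hi=8 → -4 4 1 -2 0 -3 -1 3 5 7 8 9 6
end: lo=8, hi=8; A = -4 4 1 -2 0 -3 -1 3 5 7 8 9 6

-4 4 1 -2 0 -3 -1 3 5 7 8 9 6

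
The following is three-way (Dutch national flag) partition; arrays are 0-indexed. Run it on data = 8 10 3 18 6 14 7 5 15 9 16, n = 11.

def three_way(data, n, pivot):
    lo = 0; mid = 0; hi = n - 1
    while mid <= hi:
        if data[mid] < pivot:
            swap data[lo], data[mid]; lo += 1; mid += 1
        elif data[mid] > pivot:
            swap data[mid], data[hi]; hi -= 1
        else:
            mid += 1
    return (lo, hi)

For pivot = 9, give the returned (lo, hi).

pivot = 9; lo=0, mid=0, hi=10
data[mid]=8<9: swap data[0],data[0]; lo=1,mid=1 → 8 10 3 18 6 14 7 5 15 9 16
data[mid]=10>9: swap data[1],data[10]; hi=9 → 8 16 3 18 6 14 7 5 15 9 10
data[mid]=16>9: swap data[1],data[9]; hi=8 → 8 9 3 18 6 14 7 5 15 16 10
data[mid]=9=9: mid=2
data[mid]=3<9: swap data[1],data[2]; lo=2,mid=3 → 8 3 9 18 6 14 7 5 15 16 10
data[mid]=18>9: swap data[3],data[8]; hi=7 → 8 3 9 15 6 14 7 5 18 16 10
data[mid]=15>9: swap data[3],data[7]; hi=6 → 8 3 9 5 6 14 7 15 18 16 10
data[mid]=5<9: swap data[2],data[3]; lo=3,mid=4 → 8 3 5 9 6 14 7 15 18 16 10
data[mid]=6<9: swap data[3],data[4]; lo=4,mid=5 → 8 3 5 6 9 14 7 15 18 16 10
data[mid]=14>9: swap data[5],data[6]; hi=5 → 8 3 5 6 9 7 14 15 18 16 10
data[mid]=7<9: swap data[4],data[5]; lo=5,mid=6 → 8 3 5 6 7 9 14 15 18 16 10
end: lo=5, hi=5; data = 8 3 5 6 7 9 14 15 18 16 10

(5, 5)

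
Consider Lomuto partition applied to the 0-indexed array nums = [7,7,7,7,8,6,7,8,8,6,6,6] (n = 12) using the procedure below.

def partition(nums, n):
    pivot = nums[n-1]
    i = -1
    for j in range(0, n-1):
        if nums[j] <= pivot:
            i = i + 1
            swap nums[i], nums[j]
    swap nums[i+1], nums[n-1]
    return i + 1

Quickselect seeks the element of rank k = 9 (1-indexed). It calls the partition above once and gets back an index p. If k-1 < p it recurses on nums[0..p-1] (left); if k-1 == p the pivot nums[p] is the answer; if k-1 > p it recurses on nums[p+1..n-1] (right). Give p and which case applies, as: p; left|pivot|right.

pivot=6, i=-1
j=0: 7>6, skip
j=1: 7>6, skip
j=2: 7>6, skip
j=3: 7>6, skip
j=4: 8>6, skip
j=5: 6≤6, i=0, swap(0,5) ⇒ [6,7,7,7,8,7,7,8,8,6,6,6]
j=6: 7>6, skip
j=7: 8>6, skip
j=8: 8>6, skip
j=9: 6≤6, i=1, swap(1,9) ⇒ [6,6,7,7,8,7,7,8,8,7,6,6]
j=10: 6≤6, i=2, swap(2,10) ⇒ [6,6,6,7,8,7,7,8,8,7,7,6]
swap(3,11) ⇒ [6,6,6,6,8,7,7,8,8,7,7,7]; return 3
p = 3; k-1 = 8 > 3 ⇒ right

3; right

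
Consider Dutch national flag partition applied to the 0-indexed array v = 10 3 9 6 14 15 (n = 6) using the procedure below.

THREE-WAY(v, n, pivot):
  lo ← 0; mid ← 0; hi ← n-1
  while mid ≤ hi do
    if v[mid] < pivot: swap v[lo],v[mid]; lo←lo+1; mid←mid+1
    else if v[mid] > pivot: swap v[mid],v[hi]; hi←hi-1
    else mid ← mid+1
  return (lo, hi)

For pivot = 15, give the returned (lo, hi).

pivot = 15; lo=0, mid=0, hi=5
v[mid]=10<15: swap v[0],v[0]; lo=1,mid=1 → 10 3 9 6 14 15
v[mid]=3<15: swap v[1],v[1]; lo=2,mid=2 → 10 3 9 6 14 15
v[mid]=9<15: swap v[2],v[2]; lo=3,mid=3 → 10 3 9 6 14 15
v[mid]=6<15: swap v[3],v[3]; lo=4,mid=4 → 10 3 9 6 14 15
v[mid]=14<15: swap v[4],v[4]; lo=5,mid=5 → 10 3 9 6 14 15
v[mid]=15=15: mid=6
end: lo=5, hi=5; v = 10 3 9 6 14 15

(5, 5)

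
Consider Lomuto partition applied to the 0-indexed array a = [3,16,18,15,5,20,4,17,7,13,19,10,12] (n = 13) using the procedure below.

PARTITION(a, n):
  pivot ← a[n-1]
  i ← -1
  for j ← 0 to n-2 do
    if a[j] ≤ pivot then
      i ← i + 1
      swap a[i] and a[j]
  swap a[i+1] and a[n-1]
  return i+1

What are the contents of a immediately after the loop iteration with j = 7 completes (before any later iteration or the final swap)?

[3,5,4,15,16,20,18,17,7,13,19,10,12]

pivot=12, i=-1
j=0: 3≤12, i=0, swap(0,0) ⇒ [3,16,18,15,5,20,4,17,7,13,19,10,12]
j=1: 16>12, skip
j=2: 18>12, skip
j=3: 15>12, skip
j=4: 5≤12, i=1, swap(1,4) ⇒ [3,5,18,15,16,20,4,17,7,13,19,10,12]
j=5: 20>12, skip
j=6: 4≤12, i=2, swap(2,6) ⇒ [3,5,4,15,16,20,18,17,7,13,19,10,12]
j=7: 17>12, skip
(after j=7) a = [3,5,4,15,16,20,18,17,7,13,19,10,12]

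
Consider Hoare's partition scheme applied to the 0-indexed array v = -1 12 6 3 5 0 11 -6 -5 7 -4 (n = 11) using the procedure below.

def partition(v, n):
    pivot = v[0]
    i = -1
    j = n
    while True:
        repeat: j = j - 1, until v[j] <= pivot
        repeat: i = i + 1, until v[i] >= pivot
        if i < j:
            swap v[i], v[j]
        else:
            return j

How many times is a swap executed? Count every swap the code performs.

3

pivot = v[0] = -1; i = -1, j = 11
j→10 (v[10]=-4≤-1), i→0 (v[0]=-1≥-1); i<j, swap → -4 12 6 3 5 0 11 -6 -5 7 -1
j→8 (v[8]=-5≤-1), i→1 (v[1]=12≥-1); i<j, swap → -4 -5 6 3 5 0 11 -6 12 7 -1
j→7 (v[7]=-6≤-1), i→2 (v[2]=6≥-1); i<j, swap → -4 -5 -6 3 5 0 11 6 12 7 -1
j→2, i→3; i≥j, return j=2. v = -4 -5 -6 3 5 0 11 6 12 7 -1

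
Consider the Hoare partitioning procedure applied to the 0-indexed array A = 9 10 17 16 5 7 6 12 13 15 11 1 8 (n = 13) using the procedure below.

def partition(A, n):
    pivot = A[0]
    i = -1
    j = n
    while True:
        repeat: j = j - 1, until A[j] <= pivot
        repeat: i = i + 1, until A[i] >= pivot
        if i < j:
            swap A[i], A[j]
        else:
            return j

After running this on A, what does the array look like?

pivot=9
j stops at 12 (8), i stops at 0 (9); swap ⇒ 8 10 17 16 5 7 6 12 13 15 11 1 9
j stops at 11 (1), i stops at 1 (10); swap ⇒ 8 1 17 16 5 7 6 12 13 15 11 10 9
j stops at 6 (6), i stops at 2 (17); swap ⇒ 8 1 6 16 5 7 17 12 13 15 11 10 9
j stops at 5 (7), i stops at 3 (16); swap ⇒ 8 1 6 7 5 16 17 12 13 15 11 10 9
j stops at 4, i stops at 5; i≥j ⇒ return 4. A=8 1 6 7 5 16 17 12 13 15 11 10 9

8 1 6 7 5 16 17 12 13 15 11 10 9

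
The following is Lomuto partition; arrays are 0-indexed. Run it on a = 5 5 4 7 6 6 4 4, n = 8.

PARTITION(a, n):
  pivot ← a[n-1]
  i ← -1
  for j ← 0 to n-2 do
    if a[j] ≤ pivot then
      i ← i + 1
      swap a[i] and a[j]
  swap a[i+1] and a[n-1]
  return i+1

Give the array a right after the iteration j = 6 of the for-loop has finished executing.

pivot=4, i=-1
j=0: 5>4, skip
j=1: 5>4, skip
j=2: 4≤4, i=0, swap(0,2) ⇒ 4 5 5 7 6 6 4 4
j=3: 7>4, skip
j=4: 6>4, skip
j=5: 6>4, skip
j=6: 4≤4, i=1, swap(1,6) ⇒ 4 4 5 7 6 6 5 4
(after j=6) a = 4 4 5 7 6 6 5 4

4 4 5 7 6 6 5 4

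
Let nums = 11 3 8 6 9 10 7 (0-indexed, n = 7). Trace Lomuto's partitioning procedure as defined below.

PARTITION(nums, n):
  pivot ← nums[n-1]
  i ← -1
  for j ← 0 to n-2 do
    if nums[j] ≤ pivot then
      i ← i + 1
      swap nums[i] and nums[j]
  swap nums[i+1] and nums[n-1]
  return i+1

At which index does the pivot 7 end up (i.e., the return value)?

2

pivot=7, i=-1
j=0: 11>7, skip
j=1: 3≤7, i=0, swap(0,1) ⇒ 3 11 8 6 9 10 7
j=2: 8>7, skip
j=3: 6≤7, i=1, swap(1,3) ⇒ 3 6 8 11 9 10 7
j=4: 9>7, skip
j=5: 10>7, skip
swap(2,6) ⇒ 3 6 7 11 9 10 8; return 2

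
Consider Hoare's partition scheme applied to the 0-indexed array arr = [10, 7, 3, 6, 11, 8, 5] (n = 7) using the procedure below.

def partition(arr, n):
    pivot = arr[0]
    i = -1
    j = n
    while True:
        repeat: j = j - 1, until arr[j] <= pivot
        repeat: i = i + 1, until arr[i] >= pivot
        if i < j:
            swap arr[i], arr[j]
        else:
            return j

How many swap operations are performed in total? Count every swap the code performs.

pivot = arr[0] = 10; i = -1, j = 7
j→6 (arr[6]=5≤10), i→0 (arr[0]=10≥10); i<j, swap → [5, 7, 3, 6, 11, 8, 10]
j→5 (arr[5]=8≤10), i→4 (arr[4]=11≥10); i<j, swap → [5, 7, 3, 6, 8, 11, 10]
j→4, i→5; i≥j, return j=4. arr = [5, 7, 3, 6, 8, 11, 10]

2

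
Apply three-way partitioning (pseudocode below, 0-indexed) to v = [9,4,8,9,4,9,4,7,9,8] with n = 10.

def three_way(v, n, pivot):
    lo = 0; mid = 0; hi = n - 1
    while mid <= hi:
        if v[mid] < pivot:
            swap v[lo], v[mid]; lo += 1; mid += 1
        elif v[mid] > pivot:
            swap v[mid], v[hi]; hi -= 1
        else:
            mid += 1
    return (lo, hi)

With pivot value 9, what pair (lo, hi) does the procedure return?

pivot = 9; lo=0, mid=0, hi=9
v[mid]=9=9: mid=1
v[mid]=4<9: swap v[0],v[1]; lo=1,mid=2 → [4,9,8,9,4,9,4,7,9,8]
v[mid]=8<9: swap v[1],v[2]; lo=2,mid=3 → [4,8,9,9,4,9,4,7,9,8]
v[mid]=9=9: mid=4
v[mid]=4<9: swap v[2],v[4]; lo=3,mid=5 → [4,8,4,9,9,9,4,7,9,8]
v[mid]=9=9: mid=6
v[mid]=4<9: swap v[3],v[6]; lo=4,mid=7 → [4,8,4,4,9,9,9,7,9,8]
v[mid]=7<9: swap v[4],v[7]; lo=5,mid=8 → [4,8,4,4,7,9,9,9,9,8]
v[mid]=9=9: mid=9
v[mid]=8<9: swap v[5],v[9]; lo=6,mid=10 → [4,8,4,4,7,8,9,9,9,9]
end: lo=6, hi=9; v = [4,8,4,4,7,8,9,9,9,9]

(6, 9)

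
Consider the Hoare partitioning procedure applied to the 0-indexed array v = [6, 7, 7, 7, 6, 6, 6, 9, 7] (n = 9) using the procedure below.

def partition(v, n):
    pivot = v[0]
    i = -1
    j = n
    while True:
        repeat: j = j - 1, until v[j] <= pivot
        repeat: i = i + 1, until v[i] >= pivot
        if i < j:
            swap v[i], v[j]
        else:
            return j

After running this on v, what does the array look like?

[6, 6, 6, 7, 7, 7, 6, 9, 7]

pivot=6
j stops at 6 (6), i stops at 0 (6); swap ⇒ [6, 7, 7, 7, 6, 6, 6, 9, 7]
j stops at 5 (6), i stops at 1 (7); swap ⇒ [6, 6, 7, 7, 6, 7, 6, 9, 7]
j stops at 4 (6), i stops at 2 (7); swap ⇒ [6, 6, 6, 7, 7, 7, 6, 9, 7]
j stops at 2, i stops at 3; i≥j ⇒ return 2. v=[6, 6, 6, 7, 7, 7, 6, 9, 7]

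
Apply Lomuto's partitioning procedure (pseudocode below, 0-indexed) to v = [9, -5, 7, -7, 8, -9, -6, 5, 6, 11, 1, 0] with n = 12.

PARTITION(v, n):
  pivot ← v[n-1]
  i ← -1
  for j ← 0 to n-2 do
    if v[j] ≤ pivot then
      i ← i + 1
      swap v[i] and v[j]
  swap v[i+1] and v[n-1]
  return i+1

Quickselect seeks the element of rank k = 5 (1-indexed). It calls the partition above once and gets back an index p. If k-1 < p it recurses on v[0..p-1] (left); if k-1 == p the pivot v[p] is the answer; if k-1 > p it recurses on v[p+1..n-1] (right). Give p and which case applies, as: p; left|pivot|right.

pivot = v[11] = 0; i = -1
j=0: v[0]=9 > 0 → no swap
j=1: v[1]=-5 ≤ 0 → i=0, swap v[0],v[1] → [-5, 9, 7, -7, 8, -9, -6, 5, 6, 11, 1, 0]
j=2: v[2]=7 > 0 → no swap
j=3: v[3]=-7 ≤ 0 → i=1, swap v[1],v[3] → [-5, -7, 7, 9, 8, -9, -6, 5, 6, 11, 1, 0]
j=4: v[4]=8 > 0 → no swap
j=5: v[5]=-9 ≤ 0 → i=2, swap v[2],v[5] → [-5, -7, -9, 9, 8, 7, -6, 5, 6, 11, 1, 0]
j=6: v[6]=-6 ≤ 0 → i=3, swap v[3],v[6] → [-5, -7, -9, -6, 8, 7, 9, 5, 6, 11, 1, 0]
j=7: v[7]=5 > 0 → no swap
j=8: v[8]=6 > 0 → no swap
j=9: v[9]=11 > 0 → no swap
j=10: v[10]=1 > 0 → no swap
final swap v[4],v[11] → [-5, -7, -9, -6, 0, 7, 9, 5, 6, 11, 1, 8]; return 4
p = 4; k-1 = 4 == 4 ⇒ pivot

4; pivot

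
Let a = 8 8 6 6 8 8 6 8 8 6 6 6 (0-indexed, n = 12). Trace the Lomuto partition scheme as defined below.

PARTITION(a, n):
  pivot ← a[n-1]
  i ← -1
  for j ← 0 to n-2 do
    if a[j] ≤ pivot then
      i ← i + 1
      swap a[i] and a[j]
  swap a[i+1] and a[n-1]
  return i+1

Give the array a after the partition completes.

pivot = a[11] = 6; i = -1
j=0: a[0]=8 > 6 → no swap
j=1: a[1]=8 > 6 → no swap
j=2: a[2]=6 ≤ 6 → i=0, swap a[0],a[2] → 6 8 8 6 8 8 6 8 8 6 6 6
j=3: a[3]=6 ≤ 6 → i=1, swap a[1],a[3] → 6 6 8 8 8 8 6 8 8 6 6 6
j=4: a[4]=8 > 6 → no swap
j=5: a[5]=8 > 6 → no swap
j=6: a[6]=6 ≤ 6 → i=2, swap a[2],a[6] → 6 6 6 8 8 8 8 8 8 6 6 6
j=7: a[7]=8 > 6 → no swap
j=8: a[8]=8 > 6 → no swap
j=9: a[9]=6 ≤ 6 → i=3, swap a[3],a[9] → 6 6 6 6 8 8 8 8 8 8 6 6
j=10: a[10]=6 ≤ 6 → i=4, swap a[4],a[10] → 6 6 6 6 6 8 8 8 8 8 8 6
final swap a[5],a[11] → 6 6 6 6 6 6 8 8 8 8 8 8; return 5

6 6 6 6 6 6 8 8 8 8 8 8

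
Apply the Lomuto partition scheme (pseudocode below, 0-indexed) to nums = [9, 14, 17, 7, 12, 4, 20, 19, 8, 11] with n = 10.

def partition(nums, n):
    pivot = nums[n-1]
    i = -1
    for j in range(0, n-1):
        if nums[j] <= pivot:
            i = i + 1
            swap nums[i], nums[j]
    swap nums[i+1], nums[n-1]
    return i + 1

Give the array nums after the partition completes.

[9, 7, 4, 8, 11, 17, 20, 19, 14, 12]

pivot=11, i=-1
j=0: 9≤11, i=0, swap(0,0) ⇒ [9, 14, 17, 7, 12, 4, 20, 19, 8, 11]
j=1: 14>11, skip
j=2: 17>11, skip
j=3: 7≤11, i=1, swap(1,3) ⇒ [9, 7, 17, 14, 12, 4, 20, 19, 8, 11]
j=4: 12>11, skip
j=5: 4≤11, i=2, swap(2,5) ⇒ [9, 7, 4, 14, 12, 17, 20, 19, 8, 11]
j=6: 20>11, skip
j=7: 19>11, skip
j=8: 8≤11, i=3, swap(3,8) ⇒ [9, 7, 4, 8, 12, 17, 20, 19, 14, 11]
swap(4,9) ⇒ [9, 7, 4, 8, 11, 17, 20, 19, 14, 12]; return 4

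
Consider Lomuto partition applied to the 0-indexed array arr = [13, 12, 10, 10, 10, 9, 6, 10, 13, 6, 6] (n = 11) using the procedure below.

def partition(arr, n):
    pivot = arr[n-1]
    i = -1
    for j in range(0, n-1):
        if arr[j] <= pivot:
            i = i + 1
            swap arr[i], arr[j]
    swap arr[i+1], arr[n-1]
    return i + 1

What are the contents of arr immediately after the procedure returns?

pivot=6, i=-1
j=0: 13>6, skip
j=1: 12>6, skip
j=2: 10>6, skip
j=3: 10>6, skip
j=4: 10>6, skip
j=5: 9>6, skip
j=6: 6≤6, i=0, swap(0,6) ⇒ [6, 12, 10, 10, 10, 9, 13, 10, 13, 6, 6]
j=7: 10>6, skip
j=8: 13>6, skip
j=9: 6≤6, i=1, swap(1,9) ⇒ [6, 6, 10, 10, 10, 9, 13, 10, 13, 12, 6]
swap(2,10) ⇒ [6, 6, 6, 10, 10, 9, 13, 10, 13, 12, 10]; return 2

[6, 6, 6, 10, 10, 9, 13, 10, 13, 12, 10]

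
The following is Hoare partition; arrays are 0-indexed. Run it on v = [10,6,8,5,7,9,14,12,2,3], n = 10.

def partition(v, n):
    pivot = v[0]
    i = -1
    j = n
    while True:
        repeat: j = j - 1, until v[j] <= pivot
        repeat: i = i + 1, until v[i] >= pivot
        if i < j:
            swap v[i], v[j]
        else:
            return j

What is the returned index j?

6

pivot = v[0] = 10; i = -1, j = 10
j→9 (v[9]=3≤10), i→0 (v[0]=10≥10); i<j, swap → [3,6,8,5,7,9,14,12,2,10]
j→8 (v[8]=2≤10), i→6 (v[6]=14≥10); i<j, swap → [3,6,8,5,7,9,2,12,14,10]
j→6, i→7; i≥j, return j=6. v = [3,6,8,5,7,9,2,12,14,10]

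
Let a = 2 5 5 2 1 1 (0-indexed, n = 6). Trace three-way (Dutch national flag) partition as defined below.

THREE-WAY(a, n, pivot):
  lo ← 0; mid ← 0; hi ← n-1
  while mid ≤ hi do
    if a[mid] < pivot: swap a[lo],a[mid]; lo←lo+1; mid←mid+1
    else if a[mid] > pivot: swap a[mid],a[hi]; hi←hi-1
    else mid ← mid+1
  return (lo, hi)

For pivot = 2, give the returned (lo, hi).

(2, 3)

pivot = 2; lo=0, mid=0, hi=5
a[mid]=2=2: mid=1
a[mid]=5>2: swap a[1],a[5]; hi=4 → 2 1 5 2 1 5
a[mid]=1<2: swap a[0],a[1]; lo=1,mid=2 → 1 2 5 2 1 5
a[mid]=5>2: swap a[2],a[4]; hi=3 → 1 2 1 2 5 5
a[mid]=1<2: swap a[1],a[2]; lo=2,mid=3 → 1 1 2 2 5 5
a[mid]=2=2: mid=4
end: lo=2, hi=3; a = 1 1 2 2 5 5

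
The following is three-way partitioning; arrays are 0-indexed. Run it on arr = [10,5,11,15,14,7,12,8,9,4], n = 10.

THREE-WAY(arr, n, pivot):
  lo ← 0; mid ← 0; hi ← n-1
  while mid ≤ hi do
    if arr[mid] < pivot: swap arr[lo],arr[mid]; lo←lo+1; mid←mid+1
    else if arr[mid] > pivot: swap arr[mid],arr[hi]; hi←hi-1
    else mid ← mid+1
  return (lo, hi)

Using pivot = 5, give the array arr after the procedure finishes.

[4,5,15,14,7,12,8,9,11,10]

lo=0 mid=0 hi=9
10>5: swap(0,9), hi=8 ⇒ [4,5,11,15,14,7,12,8,9,10]
4<5: swap(0,0), lo=1 mid=1 ⇒ [4,5,11,15,14,7,12,8,9,10]
5=5: mid=2
11>5: swap(2,8), hi=7 ⇒ [4,5,9,15,14,7,12,8,11,10]
9>5: swap(2,7), hi=6 ⇒ [4,5,8,15,14,7,12,9,11,10]
8>5: swap(2,6), hi=5 ⇒ [4,5,12,15,14,7,8,9,11,10]
12>5: swap(2,5), hi=4 ⇒ [4,5,7,15,14,12,8,9,11,10]
7>5: swap(2,4), hi=3 ⇒ [4,5,14,15,7,12,8,9,11,10]
14>5: swap(2,3), hi=2 ⇒ [4,5,15,14,7,12,8,9,11,10]
15>5: swap(2,2), hi=1 ⇒ [4,5,15,14,7,12,8,9,11,10]
done. lo=1 hi=1; arr=[4,5,15,14,7,12,8,9,11,10]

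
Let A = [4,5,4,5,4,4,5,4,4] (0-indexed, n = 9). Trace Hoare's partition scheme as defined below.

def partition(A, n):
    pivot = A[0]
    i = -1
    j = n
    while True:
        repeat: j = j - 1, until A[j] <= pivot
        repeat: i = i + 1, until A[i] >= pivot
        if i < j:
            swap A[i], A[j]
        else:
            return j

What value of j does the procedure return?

3

pivot=4
j stops at 8 (4), i stops at 0 (4); swap ⇒ [4,5,4,5,4,4,5,4,4]
j stops at 7 (4), i stops at 1 (5); swap ⇒ [4,4,4,5,4,4,5,5,4]
j stops at 5 (4), i stops at 2 (4); swap ⇒ [4,4,4,5,4,4,5,5,4]
j stops at 4 (4), i stops at 3 (5); swap ⇒ [4,4,4,4,5,4,5,5,4]
j stops at 3, i stops at 4; i≥j ⇒ return 3. A=[4,4,4,4,5,4,5,5,4]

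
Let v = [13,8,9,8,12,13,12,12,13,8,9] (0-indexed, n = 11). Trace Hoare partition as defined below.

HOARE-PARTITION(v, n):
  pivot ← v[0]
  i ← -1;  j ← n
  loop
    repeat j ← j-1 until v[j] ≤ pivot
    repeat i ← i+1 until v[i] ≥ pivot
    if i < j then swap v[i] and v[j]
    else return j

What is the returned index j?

pivot=13
j stops at 10 (9), i stops at 0 (13); swap ⇒ [9,8,9,8,12,13,12,12,13,8,13]
j stops at 9 (8), i stops at 5 (13); swap ⇒ [9,8,9,8,12,8,12,12,13,13,13]
j stops at 8, i stops at 8; i≥j ⇒ return 8. v=[9,8,9,8,12,8,12,12,13,13,13]

8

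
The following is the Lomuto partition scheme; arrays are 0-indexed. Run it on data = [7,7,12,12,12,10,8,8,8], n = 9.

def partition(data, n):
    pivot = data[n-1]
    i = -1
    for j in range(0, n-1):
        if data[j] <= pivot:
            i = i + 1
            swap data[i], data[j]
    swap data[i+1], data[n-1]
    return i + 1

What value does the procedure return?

4

pivot=8, i=-1
j=0: 7≤8, i=0, swap(0,0) ⇒ [7,7,12,12,12,10,8,8,8]
j=1: 7≤8, i=1, swap(1,1) ⇒ [7,7,12,12,12,10,8,8,8]
j=2: 12>8, skip
j=3: 12>8, skip
j=4: 12>8, skip
j=5: 10>8, skip
j=6: 8≤8, i=2, swap(2,6) ⇒ [7,7,8,12,12,10,12,8,8]
j=7: 8≤8, i=3, swap(3,7) ⇒ [7,7,8,8,12,10,12,12,8]
swap(4,8) ⇒ [7,7,8,8,8,10,12,12,12]; return 4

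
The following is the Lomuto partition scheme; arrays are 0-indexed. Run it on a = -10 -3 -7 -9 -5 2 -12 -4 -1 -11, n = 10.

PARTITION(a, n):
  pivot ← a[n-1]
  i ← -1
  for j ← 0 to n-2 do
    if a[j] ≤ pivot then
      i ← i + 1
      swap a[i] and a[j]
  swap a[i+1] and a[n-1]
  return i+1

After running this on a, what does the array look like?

-12 -11 -7 -9 -5 2 -10 -4 -1 -3

pivot=-11, i=-1
j=0: -10>-11, skip
j=1: -3>-11, skip
j=2: -7>-11, skip
j=3: -9>-11, skip
j=4: -5>-11, skip
j=5: 2>-11, skip
j=6: -12≤-11, i=0, swap(0,6) ⇒ -12 -3 -7 -9 -5 2 -10 -4 -1 -11
j=7: -4>-11, skip
j=8: -1>-11, skip
swap(1,9) ⇒ -12 -11 -7 -9 -5 2 -10 -4 -1 -3; return 1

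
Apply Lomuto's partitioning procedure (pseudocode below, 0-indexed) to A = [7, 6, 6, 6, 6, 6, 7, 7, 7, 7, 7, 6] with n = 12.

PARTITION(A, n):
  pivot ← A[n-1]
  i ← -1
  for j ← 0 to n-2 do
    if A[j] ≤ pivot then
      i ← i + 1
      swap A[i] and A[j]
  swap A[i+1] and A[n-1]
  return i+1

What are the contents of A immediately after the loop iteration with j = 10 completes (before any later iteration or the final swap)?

[6, 6, 6, 6, 6, 7, 7, 7, 7, 7, 7, 6]

pivot=6, i=-1
j=0: 7>6, skip
j=1: 6≤6, i=0, swap(0,1) ⇒ [6, 7, 6, 6, 6, 6, 7, 7, 7, 7, 7, 6]
j=2: 6≤6, i=1, swap(1,2) ⇒ [6, 6, 7, 6, 6, 6, 7, 7, 7, 7, 7, 6]
j=3: 6≤6, i=2, swap(2,3) ⇒ [6, 6, 6, 7, 6, 6, 7, 7, 7, 7, 7, 6]
j=4: 6≤6, i=3, swap(3,4) ⇒ [6, 6, 6, 6, 7, 6, 7, 7, 7, 7, 7, 6]
j=5: 6≤6, i=4, swap(4,5) ⇒ [6, 6, 6, 6, 6, 7, 7, 7, 7, 7, 7, 6]
j=6: 7>6, skip
j=7: 7>6, skip
j=8: 7>6, skip
j=9: 7>6, skip
j=10: 7>6, skip
(after j=10) A = [6, 6, 6, 6, 6, 7, 7, 7, 7, 7, 7, 6]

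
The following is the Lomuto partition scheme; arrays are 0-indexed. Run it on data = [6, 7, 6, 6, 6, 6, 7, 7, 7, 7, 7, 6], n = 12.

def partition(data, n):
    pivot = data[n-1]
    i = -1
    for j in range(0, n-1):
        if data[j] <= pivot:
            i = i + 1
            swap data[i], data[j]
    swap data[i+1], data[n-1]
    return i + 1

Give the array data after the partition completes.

[6, 6, 6, 6, 6, 6, 7, 7, 7, 7, 7, 7]

pivot = data[11] = 6; i = -1
j=0: data[0]=6 ≤ 6 → i=0, swap data[0],data[0] (no change) → [6, 7, 6, 6, 6, 6, 7, 7, 7, 7, 7, 6]
j=1: data[1]=7 > 6 → no swap
j=2: data[2]=6 ≤ 6 → i=1, swap data[1],data[2] → [6, 6, 7, 6, 6, 6, 7, 7, 7, 7, 7, 6]
j=3: data[3]=6 ≤ 6 → i=2, swap data[2],data[3] → [6, 6, 6, 7, 6, 6, 7, 7, 7, 7, 7, 6]
j=4: data[4]=6 ≤ 6 → i=3, swap data[3],data[4] → [6, 6, 6, 6, 7, 6, 7, 7, 7, 7, 7, 6]
j=5: data[5]=6 ≤ 6 → i=4, swap data[4],data[5] → [6, 6, 6, 6, 6, 7, 7, 7, 7, 7, 7, 6]
j=6: data[6]=7 > 6 → no swap
j=7: data[7]=7 > 6 → no swap
j=8: data[8]=7 > 6 → no swap
j=9: data[9]=7 > 6 → no swap
j=10: data[10]=7 > 6 → no swap
final swap data[5],data[11] → [6, 6, 6, 6, 6, 6, 7, 7, 7, 7, 7, 7]; return 5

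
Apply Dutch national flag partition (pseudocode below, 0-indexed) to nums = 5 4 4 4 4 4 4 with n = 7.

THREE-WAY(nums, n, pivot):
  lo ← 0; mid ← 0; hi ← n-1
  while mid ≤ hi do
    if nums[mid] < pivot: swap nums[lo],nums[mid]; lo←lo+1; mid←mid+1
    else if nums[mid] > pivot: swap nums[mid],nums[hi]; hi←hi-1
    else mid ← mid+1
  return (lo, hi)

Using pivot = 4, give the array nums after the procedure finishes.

lo=0 mid=0 hi=6
5>4: swap(0,6), hi=5 ⇒ 4 4 4 4 4 4 5
4=4: mid=1
4=4: mid=2
4=4: mid=3
4=4: mid=4
4=4: mid=5
4=4: mid=6
done. lo=0 hi=5; nums=4 4 4 4 4 4 5

4 4 4 4 4 4 5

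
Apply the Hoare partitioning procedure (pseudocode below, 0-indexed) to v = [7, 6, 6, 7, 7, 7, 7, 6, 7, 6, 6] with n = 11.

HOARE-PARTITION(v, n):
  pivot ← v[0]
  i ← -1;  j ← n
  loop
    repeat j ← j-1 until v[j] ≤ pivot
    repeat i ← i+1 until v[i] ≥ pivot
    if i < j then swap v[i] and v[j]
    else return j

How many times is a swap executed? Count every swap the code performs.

pivot=7
j stops at 10 (6), i stops at 0 (7); swap ⇒ [6, 6, 6, 7, 7, 7, 7, 6, 7, 6, 7]
j stops at 9 (6), i stops at 3 (7); swap ⇒ [6, 6, 6, 6, 7, 7, 7, 6, 7, 7, 7]
j stops at 8 (7), i stops at 4 (7); swap ⇒ [6, 6, 6, 6, 7, 7, 7, 6, 7, 7, 7]
j stops at 7 (6), i stops at 5 (7); swap ⇒ [6, 6, 6, 6, 7, 6, 7, 7, 7, 7, 7]
j stops at 6, i stops at 6; i≥j ⇒ return 6. v=[6, 6, 6, 6, 7, 6, 7, 7, 7, 7, 7]

4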